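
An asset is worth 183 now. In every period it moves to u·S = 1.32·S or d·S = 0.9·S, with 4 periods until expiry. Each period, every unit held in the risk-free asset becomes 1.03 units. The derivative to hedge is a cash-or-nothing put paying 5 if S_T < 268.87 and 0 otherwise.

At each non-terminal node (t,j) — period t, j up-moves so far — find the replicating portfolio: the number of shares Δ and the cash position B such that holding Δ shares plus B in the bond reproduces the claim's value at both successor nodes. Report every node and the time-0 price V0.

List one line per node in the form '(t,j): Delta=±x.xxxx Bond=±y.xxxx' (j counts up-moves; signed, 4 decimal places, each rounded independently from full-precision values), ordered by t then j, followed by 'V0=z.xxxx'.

(0,0): Delta=-0.0118 Bond=6.1999
(1,0): Delta=-0.0065 Bond=5.5151
(1,1): Delta=-0.0199 Bond=8.3284
(2,0): Delta=0.0000 Bond=4.7130
(2,1): Delta=-0.0165 Bond=7.8389
(2,2): Delta=-0.0250 Bond=10.2275
(3,0): Delta=0.0000 Bond=4.8544
(3,1): Delta=0.0000 Bond=4.8544
(3,2): Delta=-0.0415 Bond=15.2566
(3,3): Delta=0.0000 Bond=0.0000
V0=4.0378

No-arbitrage ⇒ martingale measure with p* = (R−d)/(u−d) = 0.3095.
Payoff layer (t=4): V(4,0)=5.0000, V(4,1)=5.0000, V(4,2)=5.0000, V(4,3)=0.0000, V(4,4)=0.0000
  t=3,j=0: stock 133.4070 → up 176.0972 (V=5.0000), down 120.0663 (V=5.0000). Price 4.8544; hedge Δ=0.0000, bond B=4.8544.
  t=3,j=1: stock 195.6636 → up 258.2760 (V=5.0000), down 176.0972 (V=5.0000). Price 4.8544; hedge Δ=0.0000, bond B=4.8544.
  t=3,j=2: stock 286.9733 → up 378.8047 (V=0.0000), down 258.2760 (V=5.0000). Price 3.3518; hedge Δ=-0.0415, bond B=15.2566.
  t=3,j=3: stock 420.8941 → up 555.5803 (V=0.0000), down 378.8047 (V=0.0000). Price 0.0000; hedge Δ=0.0000, bond B=0.0000.
  t=2,j=0: stock 148.2300 → up 195.6636 (V=4.8544), down 133.4070 (V=4.8544). Price 4.7130; hedge Δ=0.0000, bond B=4.7130.
  t=2,j=1: stock 217.4040 → up 286.9733 (V=3.3518), down 195.6636 (V=4.8544). Price 4.2615; hedge Δ=-0.0165, bond B=7.8389.
  t=2,j=2: stock 318.8592 → up 420.8941 (V=0.0000), down 286.9733 (V=3.3518). Price 2.2469; hedge Δ=-0.0250, bond B=10.2275.
  t=1,j=0: stock 164.7000 → up 217.4040 (V=4.2615), down 148.2300 (V=4.7130). Price 4.4400; hedge Δ=-0.0065, bond B=5.5151.
  t=1,j=1: stock 241.5600 → up 318.8592 (V=2.2469), down 217.4040 (V=4.2615). Price 3.5320; hedge Δ=-0.0199, bond B=8.3284.
  t=0,j=0: stock 183.0000 → up 241.5600 (V=3.5320), down 164.7000 (V=4.4400). Price 4.0378; hedge Δ=-0.0118, bond B=6.1999.
Self-financing check: at every node Δ·S+B equals the discounted successor values.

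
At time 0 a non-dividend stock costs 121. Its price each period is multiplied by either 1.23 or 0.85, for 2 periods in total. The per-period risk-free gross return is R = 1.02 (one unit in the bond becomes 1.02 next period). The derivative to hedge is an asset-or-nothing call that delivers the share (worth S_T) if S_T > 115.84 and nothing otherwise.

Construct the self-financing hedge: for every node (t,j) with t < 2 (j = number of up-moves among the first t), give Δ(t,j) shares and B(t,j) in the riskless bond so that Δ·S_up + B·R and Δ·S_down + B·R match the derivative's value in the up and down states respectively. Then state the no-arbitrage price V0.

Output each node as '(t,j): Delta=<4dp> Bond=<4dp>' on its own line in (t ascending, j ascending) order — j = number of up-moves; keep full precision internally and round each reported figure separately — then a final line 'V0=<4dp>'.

(0,0): Delta=2.0301 Bond=-150.3073
(1,0): Delta=3.2368 Bond=-277.4243
(1,1): Delta=1.0000 Bond=0.0000
V0=95.3378

Risk-neutral probability p* = (R−d)/(u−d) = (1.02−0.85)/(1.23−0.85) = 0.4474.
At expiry t=2: V(2,0)=0.0000, V(2,1)=126.5055, V(2,2)=183.0609
Node (1,0) S=102.8500: V=(p*·126.5055+(1−p*)·0.0000)/1.02=55.4849; Δ=(126.5055−0.0000)/(126.5055−87.4225)=3.2368; B=V−Δ·S=-277.4243
Node (1,1) S=148.8300: V=(p*·183.0609+(1−p*)·126.5055)/1.02=148.8300; Δ=(183.0609−126.5055)/(183.0609−126.5055)=1.0000; B=V−Δ·S=0.0000
Node (0,0) S=121.0000: V=(p*·148.8300+(1−p*)·55.4849)/1.02=95.3378; Δ=(148.8300−55.4849)/(148.8300−102.8500)=2.0301; B=V−Δ·S=-150.3073
Each (Δ,B) replicates both successor values, so the strategy is self-financing and V0 is arbitrage-free.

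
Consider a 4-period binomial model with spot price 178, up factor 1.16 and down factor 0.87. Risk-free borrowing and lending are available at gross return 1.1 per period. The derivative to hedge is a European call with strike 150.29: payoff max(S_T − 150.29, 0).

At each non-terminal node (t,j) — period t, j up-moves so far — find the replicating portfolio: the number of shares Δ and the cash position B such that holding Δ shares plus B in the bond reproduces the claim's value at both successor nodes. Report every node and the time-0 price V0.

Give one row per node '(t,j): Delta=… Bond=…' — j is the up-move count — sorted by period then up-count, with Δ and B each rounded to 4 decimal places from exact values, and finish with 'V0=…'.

Since d<R<u, set p* = (R−d)/(u−d) = 0.7931; price each node as the discounted p*-expectation of its children.
Payoff layer (t=4): V(4,0)=0.0000, V(4,1)=0.0000, V(4,2)=31.0003, V(4,3)=91.4304, V(4,4)=172.0038
Node (3,0) S=117.2135: V=(p*·0.0000+(1−p*)·0.0000)/1.1=0.0000; Δ=(0.0000−0.0000)/(135.9677−101.9758)=0.0000; B=V−Δ·S=0.0000
Node (3,1) S=156.2847: V=(p*·31.0003+(1−p*)·0.0000)/1.1=22.3513; Δ=(31.0003−0.0000)/(181.2903−135.9677)=0.6840; B=V−Δ·S=-84.5462
Node (3,2) S=208.3796: V=(p*·91.4304+(1−p*)·31.0003)/1.1=71.7523; Δ=(91.4304−31.0003)/(241.7204−181.2903)=1.0000; B=V−Δ·S=-136.6273
Node (3,3) S=277.8395: V=(p*·172.0038+(1−p*)·91.4304)/1.1=141.2122; Δ=(172.0038−91.4304)/(322.2938−241.7204)=1.0000; B=V−Δ·S=-136.6273
Node (2,0) S=134.7282: V=(p*·22.3513+(1−p*)·0.0000)/1.1=16.1153; Δ=(22.3513−0.0000)/(156.2847−117.2135)=0.5721; B=V−Δ·S=-60.9581
Node (2,1) S=179.6376: V=(p*·71.7523+(1−p*)·22.3513)/1.1=55.9377; Δ=(71.7523−22.3513)/(208.3796−156.2847)=0.9483; B=V−Δ·S=-114.4108
Node (2,2) S=239.5168: V=(p*·141.2122+(1−p*)·71.7523)/1.1=115.3102; Δ=(141.2122−71.7523)/(277.8395−208.3796)=1.0000; B=V−Δ·S=-124.2066
Node (1,0) S=154.8600: V=(p*·55.9377+(1−p*)·16.1153)/1.1=43.3623; Δ=(55.9377−16.1153)/(179.6376−134.7282)=0.8867; B=V−Δ·S=-93.9560
Node (1,1) S=206.4800: V=(p*·115.3102+(1−p*)·55.9377)/1.1=93.6602; Δ=(115.3102−55.9377)/(239.5168−179.6376)=0.9915; B=V−Δ·S=-111.0726
Node (0,0) S=178.0000: V=(p*·93.6602+(1−p*)·43.3623)/1.1=75.6852; Δ=(93.6602−43.3623)/(206.4800−154.8600)=0.9744; B=V−Δ·S=-97.7557
Root portfolio cost Δ·178+B reproduces V0=75.6852.

(0,0): Delta=0.9744 Bond=-97.7557
(1,0): Delta=0.8867 Bond=-93.9560
(1,1): Delta=0.9915 Bond=-111.0726
(2,0): Delta=0.5721 Bond=-60.9581
(2,1): Delta=0.9483 Bond=-114.4108
(2,2): Delta=1.0000 Bond=-124.2066
(3,0): Delta=0.0000 Bond=0.0000
(3,1): Delta=0.6840 Bond=-84.5462
(3,2): Delta=1.0000 Bond=-136.6273
(3,3): Delta=1.0000 Bond=-136.6273
V0=75.6852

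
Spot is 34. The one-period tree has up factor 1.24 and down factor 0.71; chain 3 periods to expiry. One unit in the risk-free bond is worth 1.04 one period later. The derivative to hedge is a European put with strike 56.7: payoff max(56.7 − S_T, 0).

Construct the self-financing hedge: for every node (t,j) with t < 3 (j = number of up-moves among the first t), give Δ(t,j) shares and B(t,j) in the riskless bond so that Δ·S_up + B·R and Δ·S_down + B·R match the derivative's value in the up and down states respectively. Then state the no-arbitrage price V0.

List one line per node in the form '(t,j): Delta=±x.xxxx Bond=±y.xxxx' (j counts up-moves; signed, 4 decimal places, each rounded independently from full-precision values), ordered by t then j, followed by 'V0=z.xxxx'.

(0,0): Delta=-0.8384 Bond=46.6547
(1,0): Delta=-1.0000 Bond=52.4223
(1,1): Delta=-0.7823 Bond=46.1564
(2,0): Delta=-1.0000 Bond=54.5192
(2,1): Delta=-1.0000 Bond=54.5192
(2,2): Delta=-0.7068 Bond=44.0532
V0=18.1497

Under the risk-neutral measure, an up-move has probability p* = (R−d)/(u−d) = 0.6226 and values discount at R = 1.04.
Terminal values V(3,·): V(3,0)=44.5310, V(3,1)=35.4471, V(3,2)=19.5823, V(3,3)=0.0000
Node (2,0) S=17.1394: V=(p*·35.4471+(1−p*)·44.5310)/1.04=37.3798; Δ=(35.4471−44.5310)/(21.2529−12.1690)=-1.0000; B=V−Δ·S=54.5192
Node (2,1) S=29.9336: V=(p*·19.5823+(1−p*)·35.4471)/1.04=24.5856; Δ=(19.5823−35.4471)/(37.1177−21.2529)=-1.0000; B=V−Δ·S=54.5192
Node (2,2) S=52.2784: V=(p*·0.0000+(1−p*)·19.5823)/1.04=7.1053; Δ=(0.0000−19.5823)/(64.8252−37.1177)=-0.7068; B=V−Δ·S=44.0532
Node (1,0) S=24.1400: V=(p*·24.5856+(1−p*)·37.3798)/1.04=28.2823; Δ=(24.5856−37.3798)/(29.9336−17.1394)=-1.0000; B=V−Δ·S=52.4223
Node (1,1) S=42.1600: V=(p*·7.1053+(1−p*)·24.5856)/1.04=13.1747; Δ=(7.1053−24.5856)/(52.2784−29.9336)=-0.7823; B=V−Δ·S=46.1564
Node (0,0) S=34.0000: V=(p*·13.1747+(1−p*)·28.2823)/1.04=18.1497; Δ=(13.1747−28.2823)/(42.1600−24.1400)=-0.8384; B=V−Δ·S=46.6547
Root portfolio cost Δ·34+B reproduces V0=18.1497.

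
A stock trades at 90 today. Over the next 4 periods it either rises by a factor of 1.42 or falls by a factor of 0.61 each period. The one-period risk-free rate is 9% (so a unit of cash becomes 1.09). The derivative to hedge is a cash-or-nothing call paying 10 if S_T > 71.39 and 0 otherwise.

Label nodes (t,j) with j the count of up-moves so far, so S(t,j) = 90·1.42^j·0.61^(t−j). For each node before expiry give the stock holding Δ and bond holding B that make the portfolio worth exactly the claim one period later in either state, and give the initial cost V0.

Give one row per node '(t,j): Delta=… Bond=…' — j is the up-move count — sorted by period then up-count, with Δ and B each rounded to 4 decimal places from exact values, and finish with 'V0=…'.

Under the risk-neutral measure, an up-move has probability p* = (R−d)/(u−d) = 0.5926 and values discount at R = 1.09.
Terminal values V(4,·): V(4,0)=0.0000, V(4,1)=0.0000, V(4,2)=0.0000, V(4,3)=10.0000, V(4,4)=10.0000
Node (3,0) S=20.4283: V=(p*·0.0000+(1−p*)·0.0000)/1.09=0.0000; Δ=(0.0000−0.0000)/(29.0082−12.4613)=0.0000; B=V−Δ·S=0.0000
Node (3,1) S=47.5544: V=(p*·0.0000+(1−p*)·0.0000)/1.09=0.0000; Δ=(0.0000−0.0000)/(67.5272−29.0082)=0.0000; B=V−Δ·S=0.0000
Node (3,2) S=110.7004: V=(p*·10.0000+(1−p*)·0.0000)/1.09=5.4366; Δ=(10.0000−0.0000)/(157.1945−67.5272)=0.1115; B=V−Δ·S=-6.9090
Node (3,3) S=257.6959: V=(p*·10.0000+(1−p*)·10.0000)/1.09=9.1743; Δ=(10.0000−10.0000)/(365.9282−157.1945)=0.0000; B=V−Δ·S=9.1743
Node (2,0) S=33.4890: V=(p*·0.0000+(1−p*)·0.0000)/1.09=0.0000; Δ=(0.0000−0.0000)/(47.5544−20.4283)=0.0000; B=V−Δ·S=0.0000
Node (2,1) S=77.9580: V=(p*·5.4366+(1−p*)·0.0000)/1.09=2.9557; Δ=(5.4366−0.0000)/(110.7004−47.5544)=0.0861; B=V−Δ·S=-3.7562
Node (2,2) S=181.4760: V=(p*·9.1743+(1−p*)·5.4366)/1.09=7.0198; Δ=(9.1743−5.4366)/(257.6959−110.7004)=0.0254; B=V−Δ·S=2.4053
Node (1,0) S=54.9000: V=(p*·2.9557+(1−p*)·0.0000)/1.09=1.6069; Δ=(2.9557−0.0000)/(77.9580−33.4890)=0.0665; B=V−Δ·S=-2.0421
Node (1,1) S=127.8000: V=(p*·7.0198+(1−p*)·2.9557)/1.09=4.9211; Δ=(7.0198−2.9557)/(181.4760−77.9580)=0.0393; B=V−Δ·S=-0.0962
Node (0,0) S=90.0000: V=(p*·4.9211+(1−p*)·1.6069)/1.09=3.2760; Δ=(4.9211−1.6069)/(127.8000−54.9000)=0.0455; B=V−Δ·S=-0.8156
Check: Δ(0,0)·S0 + B(0,0) = 3.2760 = V0.

(0,0): Delta=0.0455 Bond=-0.8156
(1,0): Delta=0.0665 Bond=-2.0421
(1,1): Delta=0.0393 Bond=-0.0962
(2,0): Delta=0.0000 Bond=0.0000
(2,1): Delta=0.0861 Bond=-3.7562
(2,2): Delta=0.0254 Bond=2.4053
(3,0): Delta=0.0000 Bond=0.0000
(3,1): Delta=0.0000 Bond=0.0000
(3,2): Delta=0.1115 Bond=-6.9090
(3,3): Delta=0.0000 Bond=9.1743
V0=3.2760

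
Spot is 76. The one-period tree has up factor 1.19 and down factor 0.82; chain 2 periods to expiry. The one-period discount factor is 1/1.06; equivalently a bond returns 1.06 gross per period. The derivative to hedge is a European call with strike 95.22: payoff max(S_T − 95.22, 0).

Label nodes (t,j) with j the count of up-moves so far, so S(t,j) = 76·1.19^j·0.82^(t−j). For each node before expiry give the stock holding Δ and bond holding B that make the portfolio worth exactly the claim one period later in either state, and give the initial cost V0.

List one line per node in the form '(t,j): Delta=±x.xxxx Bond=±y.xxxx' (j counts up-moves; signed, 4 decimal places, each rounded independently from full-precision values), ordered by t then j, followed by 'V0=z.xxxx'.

The replicating-portfolio and risk-neutral prices coincide; use p* = (1.06−0.82)/(1.19−0.82) = 0.6486 for the latter.
Terminal payoffs: V(2,0)=0.0000, V(2,1)=0.0000, V(2,2)=12.4036
Node (1,0) S=62.3200: V=(p*·0.0000+(1−p*)·0.0000)/1.06=0.0000; Δ=(0.0000−0.0000)/(74.1608−51.1024)=0.0000; B=V−Δ·S=0.0000
Node (1,1) S=90.4400: V=(p*·12.4036+(1−p*)·0.0000)/1.06=7.5902; Δ=(12.4036−0.0000)/(107.6236−74.1608)=0.3707; B=V−Δ·S=-25.9331
Node (0,0) S=76.0000: V=(p*·7.5902+(1−p*)·0.0000)/1.06=4.6447; Δ=(7.5902−0.0000)/(90.4400−62.3200)=0.2699; B=V−Δ·S=-15.8693
The time-0 hedge costs 4.6447, which is the no-arbitrage price.

(0,0): Delta=0.2699 Bond=-15.8693
(1,0): Delta=0.0000 Bond=0.0000
(1,1): Delta=0.3707 Bond=-25.9331
V0=4.6447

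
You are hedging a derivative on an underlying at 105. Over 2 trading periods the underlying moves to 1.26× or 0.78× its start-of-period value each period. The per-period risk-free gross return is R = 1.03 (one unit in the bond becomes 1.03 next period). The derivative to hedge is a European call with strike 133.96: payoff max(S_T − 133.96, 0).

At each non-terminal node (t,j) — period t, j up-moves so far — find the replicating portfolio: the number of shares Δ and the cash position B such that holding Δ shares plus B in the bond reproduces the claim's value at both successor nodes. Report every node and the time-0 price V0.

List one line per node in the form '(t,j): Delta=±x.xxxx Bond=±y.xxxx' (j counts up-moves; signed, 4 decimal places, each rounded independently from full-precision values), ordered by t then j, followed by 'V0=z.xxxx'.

Risk-neutral probability p* = (R−d)/(u−d) = (1.03−0.78)/(1.26−0.78) = 0.5208.
Terminal payoffs: V(2,0)=0.0000, V(2,1)=0.0000, V(2,2)=32.7380
(1,0): S=81.9000. Δ = (V_up−V_dn)/(S_up−S_dn) = (0.0000−0.0000)/(103.1940−63.8820) = 0.0000. V = [p*·0.0000 + (1−p*)·0.0000]/1.03 = 0.0000. B = V − Δ·S = 0.0000.
(1,1): S=132.3000. Δ = (V_up−V_dn)/(S_up−S_dn) = (32.7380−0.0000)/(166.6980−103.1940) = 0.5155. V = [p*·32.7380 + (1−p*)·0.0000]/1.03 = 16.5544. B = V − Δ·S = -51.6498.
(0,0): S=105.0000. Δ = (V_up−V_dn)/(S_up−S_dn) = (16.5544−0.0000)/(132.3000−81.9000) = 0.3285. V = [p*·16.5544 + (1−p*)·0.0000]/1.03 = 8.3710. B = V − Δ·S = -26.1174.
Check: Δ(0,0)·S0 + B(0,0) = 8.3710 = V0.

(0,0): Delta=0.3285 Bond=-26.1174
(1,0): Delta=0.0000 Bond=0.0000
(1,1): Delta=0.5155 Bond=-51.6498
V0=8.3710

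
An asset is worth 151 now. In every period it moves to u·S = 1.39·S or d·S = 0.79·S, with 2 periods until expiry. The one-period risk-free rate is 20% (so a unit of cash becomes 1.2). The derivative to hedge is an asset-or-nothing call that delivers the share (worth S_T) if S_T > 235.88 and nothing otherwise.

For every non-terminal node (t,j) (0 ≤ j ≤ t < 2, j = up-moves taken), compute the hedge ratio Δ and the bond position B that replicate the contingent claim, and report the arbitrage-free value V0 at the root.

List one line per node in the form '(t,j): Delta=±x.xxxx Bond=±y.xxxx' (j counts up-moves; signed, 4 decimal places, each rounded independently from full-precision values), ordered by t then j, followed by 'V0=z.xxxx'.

No-arbitrage ⇒ martingale measure with p* = (R−d)/(u−d) = 0.6833.
Terminal values V(2,·): V(2,0)=0.0000, V(2,1)=0.0000, V(2,2)=291.7471
Node (1,0) S=119.2900: V=(p*·0.0000+(1−p*)·0.0000)/1.2=0.0000; Δ=(0.0000−0.0000)/(165.8131−94.2391)=0.0000; B=V−Δ·S=0.0000
Node (1,1) S=209.8900: V=(p*·291.7471+(1−p*)·0.0000)/1.2=166.1338; Δ=(291.7471−0.0000)/(291.7471−165.8131)=2.3167; B=V−Δ·S=-320.1114
Node (0,0) S=151.0000: V=(p*·166.1338+(1−p*)·0.0000)/1.2=94.6039; Δ=(166.1338−0.0000)/(209.8900−119.2900)=1.8337; B=V−Δ·S=-182.2857
The time-0 hedge costs 94.6039, which is the no-arbitrage price.

(0,0): Delta=1.8337 Bond=-182.2857
(1,0): Delta=0.0000 Bond=0.0000
(1,1): Delta=2.3167 Bond=-320.1114
V0=94.6039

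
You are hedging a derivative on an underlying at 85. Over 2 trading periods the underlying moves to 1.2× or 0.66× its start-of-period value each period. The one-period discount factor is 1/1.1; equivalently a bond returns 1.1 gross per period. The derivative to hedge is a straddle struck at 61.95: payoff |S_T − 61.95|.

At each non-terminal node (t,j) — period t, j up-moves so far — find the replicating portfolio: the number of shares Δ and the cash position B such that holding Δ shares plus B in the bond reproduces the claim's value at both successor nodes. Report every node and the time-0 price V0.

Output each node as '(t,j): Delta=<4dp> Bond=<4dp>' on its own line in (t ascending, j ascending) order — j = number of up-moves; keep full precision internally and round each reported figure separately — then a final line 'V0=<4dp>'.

The replicating-portfolio and risk-neutral prices coincide; use p* = (1.1−0.66)/(1.2−0.66) = 0.8148 for the latter.
At expiry t=2: V(2,0)=24.9240, V(2,1)=5.3700, V(2,2)=60.4500
Node (1,0) S=56.1000: V=(p*·5.3700+(1−p*)·24.9240)/1.1=8.1737; Δ=(5.3700−24.9240)/(67.3200−37.0260)=-0.6455; B=V−Δ·S=44.3848
Node (1,1) S=102.0000: V=(p*·60.4500+(1−p*)·5.3700)/1.1=45.6818; Δ=(60.4500−5.3700)/(122.4000−67.3200)=1.0000; B=V−Δ·S=-56.3182
Node (0,0) S=85.0000: V=(p*·45.6818+(1−p*)·8.1737)/1.1=35.2144; Δ=(45.6818−8.1737)/(102.0000−56.1000)=0.8172; B=V−Δ·S=-34.2450
The time-0 hedge costs 35.2144, which is the no-arbitrage price.

(0,0): Delta=0.8172 Bond=-34.2450
(1,0): Delta=-0.6455 Bond=44.3848
(1,1): Delta=1.0000 Bond=-56.3182
V0=35.2144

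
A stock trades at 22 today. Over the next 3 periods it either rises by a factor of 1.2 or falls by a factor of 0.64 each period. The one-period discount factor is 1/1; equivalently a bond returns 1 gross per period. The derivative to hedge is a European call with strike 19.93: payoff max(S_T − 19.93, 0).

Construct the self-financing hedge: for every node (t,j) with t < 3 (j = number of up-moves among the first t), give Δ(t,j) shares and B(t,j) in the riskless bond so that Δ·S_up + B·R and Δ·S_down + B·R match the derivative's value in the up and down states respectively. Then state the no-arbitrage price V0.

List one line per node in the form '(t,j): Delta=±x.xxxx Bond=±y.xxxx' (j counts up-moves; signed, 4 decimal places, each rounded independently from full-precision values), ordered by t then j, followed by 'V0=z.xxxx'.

The replicating-portfolio and risk-neutral prices coincide; use p* = (1−0.64)/(1.2−0.64) = 0.6429 for the latter.
At expiry t=3: V(3,0)=0.0000, V(3,1)=0.0000, V(3,2)=0.3452, V(3,3)=18.0860
(2,0): S=9.0112. Δ = (V_up−V_dn)/(S_up−S_dn) = (0.0000−0.0000)/(10.8134−5.7672) = 0.0000. V = [p*·0.0000 + (1−p*)·0.0000]/1 = 0.0000. B = V − Δ·S = 0.0000.
(2,1): S=16.8960. Δ = (V_up−V_dn)/(S_up−S_dn) = (0.3452−0.0000)/(20.2752−10.8134) = 0.0365. V = [p*·0.3452 + (1−p*)·0.0000]/1 = 0.2219. B = V − Δ·S = -0.3945.
(2,2): S=31.6800. Δ = (V_up−V_dn)/(S_up−S_dn) = (18.0860−0.3452)/(38.0160−20.2752) = 1.0000. V = [p*·18.0860 + (1−p*)·0.3452]/1 = 11.7500. B = V − Δ·S = -19.9300.
(1,0): S=14.0800. Δ = (V_up−V_dn)/(S_up−S_dn) = (0.2219−0.0000)/(16.8960−9.0112) = 0.0281. V = [p*·0.2219 + (1−p*)·0.0000]/1 = 0.1427. B = V − Δ·S = -0.2536.
(1,1): S=26.4000. Δ = (V_up−V_dn)/(S_up−S_dn) = (11.7500−0.2219)/(31.6800−16.8960) = 0.7798. V = [p*·11.7500 + (1−p*)·0.2219]/1 = 7.6328. B = V − Δ·S = -12.9530.
(0,0): S=22.0000. Δ = (V_up−V_dn)/(S_up−S_dn) = (7.6328−0.1427)/(26.4000−14.0800) = 0.6080. V = [p*·7.6328 + (1−p*)·0.1427]/1 = 4.9578. B = V − Δ·S = -8.4175.
Each (Δ,B) replicates both successor values, so the strategy is self-financing and V0 is arbitrage-free.

(0,0): Delta=0.6080 Bond=-8.4175
(1,0): Delta=0.0281 Bond=-0.2536
(1,1): Delta=0.7798 Bond=-12.9530
(2,0): Delta=0.0000 Bond=0.0000
(2,1): Delta=0.0365 Bond=-0.3945
(2,2): Delta=1.0000 Bond=-19.9300
V0=4.9578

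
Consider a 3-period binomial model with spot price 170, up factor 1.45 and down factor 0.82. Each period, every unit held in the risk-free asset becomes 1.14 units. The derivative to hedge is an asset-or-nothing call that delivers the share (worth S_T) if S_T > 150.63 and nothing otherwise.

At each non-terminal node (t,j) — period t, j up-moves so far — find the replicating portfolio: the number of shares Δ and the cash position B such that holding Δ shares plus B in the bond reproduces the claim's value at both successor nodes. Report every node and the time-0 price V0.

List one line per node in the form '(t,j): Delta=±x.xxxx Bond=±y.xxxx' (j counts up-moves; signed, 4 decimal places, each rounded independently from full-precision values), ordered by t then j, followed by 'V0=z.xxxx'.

(0,0): Delta=1.1631 Bond=-35.2570
(1,0): Delta=1.4607 Bond=-81.6826
(1,1): Delta=1.0000 Bond=0.0000
(2,0): Delta=2.3016 Bond=-189.2401
(2,1): Delta=1.0000 Bond=0.0000
(2,2): Delta=1.0000 Bond=0.0000
V0=162.4623

Under the risk-neutral measure, an up-move has probability p* = (R−d)/(u−d) = 0.5079 and values discount at R = 1.14.
Terminal payoffs: V(3,0)=0.0000, V(3,1)=165.7466, V(3,2)=293.0885, V(3,3)=518.2663
(2,0): S=114.3080. Δ = (V_up−V_dn)/(S_up−S_dn) = (165.7466−0.0000)/(165.7466−93.7326) = 2.3016. V = [p*·165.7466 + (1−p*)·0.0000]/1.14 = 73.8498. B = V − Δ·S = -189.2401.
(2,1): S=202.1300. Δ = (V_up−V_dn)/(S_up−S_dn) = (293.0885−165.7466)/(293.0885−165.7466) = 1.0000. V = [p*·293.0885 + (1−p*)·165.7466]/1.14 = 202.1300. B = V − Δ·S = 0.0000.
(2,2): S=357.4250. Δ = (V_up−V_dn)/(S_up−S_dn) = (518.2663−293.0885)/(518.2663−293.0885) = 1.0000. V = [p*·518.2663 + (1−p*)·293.0885]/1.14 = 357.4250. B = V − Δ·S = 0.0000.
(1,0): S=139.4000. Δ = (V_up−V_dn)/(S_up−S_dn) = (202.1300−73.8498)/(202.1300−114.3080) = 1.4607. V = [p*·202.1300 + (1−p*)·73.8498]/1.14 = 121.9368. B = V − Δ·S = -81.6826.
(1,1): S=246.5000. Δ = (V_up−V_dn)/(S_up−S_dn) = (357.4250−202.1300)/(357.4250−202.1300) = 1.0000. V = [p*·357.4250 + (1−p*)·202.1300]/1.14 = 246.5000. B = V − Δ·S = 0.0000.
(0,0): S=170.0000. Δ = (V_up−V_dn)/(S_up−S_dn) = (246.5000−121.9368)/(246.5000−139.4000) = 1.1631. V = [p*·246.5000 + (1−p*)·121.9368]/1.14 = 162.4623. B = V − Δ·S = -35.2570.
Self-financing check: at every node Δ·S+B equals the discounted successor values.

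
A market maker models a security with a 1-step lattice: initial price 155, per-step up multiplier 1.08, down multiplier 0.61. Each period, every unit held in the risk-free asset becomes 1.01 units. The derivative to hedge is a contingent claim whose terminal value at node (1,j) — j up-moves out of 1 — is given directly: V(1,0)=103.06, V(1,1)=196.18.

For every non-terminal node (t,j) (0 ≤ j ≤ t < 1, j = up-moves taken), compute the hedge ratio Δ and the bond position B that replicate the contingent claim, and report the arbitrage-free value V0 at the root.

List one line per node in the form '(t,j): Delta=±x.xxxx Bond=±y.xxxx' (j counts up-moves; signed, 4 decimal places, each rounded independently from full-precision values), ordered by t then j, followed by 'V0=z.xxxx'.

(0,0): Delta=1.2782 Bond=-17.6217
V0=180.5060

Under the risk-neutral measure, an up-move has probability p* = (R−d)/(u−d) = 0.8511 and values discount at R = 1.01.
Payoff layer (t=1): V(1,0)=103.0600, V(1,1)=196.1800
  t=0,j=0: stock 155.0000 → up 167.4000 (V=196.1800), down 94.5500 (V=103.0600). Price 180.5060; hedge Δ=1.2782, bond B=-17.6217.
Self-financing check: at every node Δ·S+B equals the discounted successor values.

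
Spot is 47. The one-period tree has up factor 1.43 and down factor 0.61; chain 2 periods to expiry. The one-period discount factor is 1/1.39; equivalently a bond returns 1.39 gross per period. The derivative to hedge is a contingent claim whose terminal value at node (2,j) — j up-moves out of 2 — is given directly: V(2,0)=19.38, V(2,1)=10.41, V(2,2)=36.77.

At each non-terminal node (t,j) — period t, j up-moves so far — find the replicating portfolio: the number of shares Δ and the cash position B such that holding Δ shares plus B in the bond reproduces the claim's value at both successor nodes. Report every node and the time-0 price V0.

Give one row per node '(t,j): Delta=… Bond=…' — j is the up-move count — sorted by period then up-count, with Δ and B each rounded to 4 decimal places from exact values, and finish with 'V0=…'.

(0,0): Delta=0.4599 Bond=-3.8713
(1,0): Delta=-0.3815 Bond=18.7430
(1,1): Delta=0.4783 Bond=-6.6182
V0=17.7436

Since d<R<u, set p* = (R−d)/(u−d) = 0.9512; price each node as the discounted p*-expectation of its children.
Terminal values V(2,·): V(2,0)=19.3800, V(2,1)=10.4100, V(2,2)=36.7700
Node (1,0) S=28.6700: V=(p*·10.4100+(1−p*)·19.3800)/1.39=7.8040; Δ=(10.4100−19.3800)/(40.9981−17.4887)=-0.3815; B=V−Δ·S=18.7430
Node (1,1) S=67.2100: V=(p*·36.7700+(1−p*)·10.4100)/1.39=25.5282; Δ=(36.7700−10.4100)/(96.1103−40.9981)=0.4783; B=V−Δ·S=-6.6182
Node (0,0) S=47.0000: V=(p*·25.5282+(1−p*)·7.8040)/1.39=17.7436; Δ=(25.5282−7.8040)/(67.2100−28.6700)=0.4599; B=V−Δ·S=-3.8713
Root portfolio cost Δ·47+B reproduces V0=17.7436.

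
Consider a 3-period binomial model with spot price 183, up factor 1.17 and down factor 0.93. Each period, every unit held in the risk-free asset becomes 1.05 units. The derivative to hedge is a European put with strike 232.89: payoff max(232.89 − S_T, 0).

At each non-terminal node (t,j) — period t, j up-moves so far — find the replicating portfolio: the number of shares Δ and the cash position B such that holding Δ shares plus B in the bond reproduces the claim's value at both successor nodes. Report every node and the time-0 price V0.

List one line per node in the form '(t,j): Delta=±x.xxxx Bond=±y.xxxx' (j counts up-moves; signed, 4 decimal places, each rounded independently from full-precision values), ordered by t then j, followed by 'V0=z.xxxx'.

(0,0): Delta=-0.6887 Bond=150.7453
(1,0): Delta=-0.9990 Bond=211.0921
(1,1): Delta=-0.4421 Bond=105.4730
(2,0): Delta=-1.0000 Bond=221.8000
(2,1): Delta=-0.9983 Bond=221.4934
(2,2): Delta=0.0000 Bond=0.0000
V0=24.7070

Risk-neutral probability p* = (R−d)/(u−d) = (1.05−0.93)/(1.17−0.93) = 0.5000.
At expiry t=3: V(3,0)=85.6927, V(3,1)=47.7063, V(3,2)=0.0000, V(3,3)=0.0000
(2,0): S=158.2767. Δ = (V_up−V_dn)/(S_up−S_dn) = (47.7063−85.6927)/(185.1837−147.1973) = -1.0000. V = [p*·47.7063 + (1−p*)·85.6927]/1.05 = 63.5233. B = V − Δ·S = 221.8000.
(2,1): S=199.1223. Δ = (V_up−V_dn)/(S_up−S_dn) = (0.0000−47.7063)/(232.9731−185.1837) = -0.9983. V = [p*·0.0000 + (1−p*)·47.7063]/1.05 = 22.7173. B = V − Δ·S = 221.4934.
(2,2): S=250.5087. Δ = (V_up−V_dn)/(S_up−S_dn) = (0.0000−0.0000)/(293.0952−232.9731) = 0.0000. V = [p*·0.0000 + (1−p*)·0.0000]/1.05 = 0.0000. B = V − Δ·S = 0.0000.
(1,0): S=170.1900. Δ = (V_up−V_dn)/(S_up−S_dn) = (22.7173−63.5233)/(199.1223−158.2767) = -0.9990. V = [p*·22.7173 + (1−p*)·63.5233]/1.05 = 41.0669. B = V − Δ·S = 211.0921.
(1,1): S=214.1100. Δ = (V_up−V_dn)/(S_up−S_dn) = (0.0000−22.7173)/(250.5087−199.1223) = -0.4421. V = [p*·0.0000 + (1−p*)·22.7173]/1.05 = 10.8177. B = V − Δ·S = 105.4730.
(0,0): S=183.0000. Δ = (V_up−V_dn)/(S_up−S_dn) = (10.8177−41.0669)/(214.1100−170.1900) = -0.6887. V = [p*·10.8177 + (1−p*)·41.0669]/1.05 = 24.7070. B = V − Δ·S = 150.7453.
Root portfolio cost Δ·183+B reproduces V0=24.7070.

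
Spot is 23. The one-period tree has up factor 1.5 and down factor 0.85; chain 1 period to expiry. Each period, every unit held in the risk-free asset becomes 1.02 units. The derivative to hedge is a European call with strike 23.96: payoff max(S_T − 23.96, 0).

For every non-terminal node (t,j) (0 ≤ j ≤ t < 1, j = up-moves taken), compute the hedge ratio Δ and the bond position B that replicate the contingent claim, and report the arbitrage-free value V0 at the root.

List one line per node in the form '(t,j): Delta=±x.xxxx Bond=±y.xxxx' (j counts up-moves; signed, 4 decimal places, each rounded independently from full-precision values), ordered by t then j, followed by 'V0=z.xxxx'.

Under the risk-neutral measure, an up-move has probability p* = (R−d)/(u−d) = 0.2615 and values discount at R = 1.02.
Terminal values V(1,·): V(1,0)=0.0000, V(1,1)=10.5400
(0,0): S=23.0000. Δ = (V_up−V_dn)/(S_up−S_dn) = (10.5400−0.0000)/(34.5000−19.5500) = 0.7050. V = [p*·10.5400 + (1−p*)·0.0000]/1.02 = 2.7026. B = V − Δ·S = -13.5128.
Root portfolio cost Δ·23+B reproduces V0=2.7026.

(0,0): Delta=0.7050 Bond=-13.5128
V0=2.7026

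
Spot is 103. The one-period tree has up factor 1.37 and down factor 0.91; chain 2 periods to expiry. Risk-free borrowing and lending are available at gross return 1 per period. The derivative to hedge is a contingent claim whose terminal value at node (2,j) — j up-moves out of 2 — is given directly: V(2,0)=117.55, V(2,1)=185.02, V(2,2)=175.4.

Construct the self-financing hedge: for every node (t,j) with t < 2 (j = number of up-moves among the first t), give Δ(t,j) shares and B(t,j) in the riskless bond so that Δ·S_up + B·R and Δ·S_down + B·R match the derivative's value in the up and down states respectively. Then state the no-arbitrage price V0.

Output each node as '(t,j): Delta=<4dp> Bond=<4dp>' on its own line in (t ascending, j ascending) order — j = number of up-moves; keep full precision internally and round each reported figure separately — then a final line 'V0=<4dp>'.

(0,0): Delta=1.1057 Bond=27.1152
(1,0): Delta=1.5649 Bond=-15.9233
(1,1): Delta=-0.1482 Bond=204.0509
V0=141.0003

Under the risk-neutral measure, an up-move has probability p* = (R−d)/(u−d) = 0.1957 and values discount at R = 1.
Terminal payoffs: V(2,0)=117.5500, V(2,1)=185.0200, V(2,2)=175.4000
(1,0): S=93.7300. Δ = (V_up−V_dn)/(S_up−S_dn) = (185.0200−117.5500)/(128.4101−85.2943) = 1.5649. V = [p*·185.0200 + (1−p*)·117.5500]/1 = 130.7507. B = V − Δ·S = -15.9233.
(1,1): S=141.1100. Δ = (V_up−V_dn)/(S_up−S_dn) = (175.4000−185.0200)/(193.3207−128.4101) = -0.1482. V = [p*·175.4000 + (1−p*)·185.0200]/1 = 183.1378. B = V − Δ·S = 204.0509.
(0,0): S=103.0000. Δ = (V_up−V_dn)/(S_up−S_dn) = (183.1378−130.7507)/(141.1100−93.7300) = 1.1057. V = [p*·183.1378 + (1−p*)·130.7507]/1 = 141.0003. B = V − Δ·S = 27.1152.
Root portfolio cost Δ·103+B reproduces V0=141.0003.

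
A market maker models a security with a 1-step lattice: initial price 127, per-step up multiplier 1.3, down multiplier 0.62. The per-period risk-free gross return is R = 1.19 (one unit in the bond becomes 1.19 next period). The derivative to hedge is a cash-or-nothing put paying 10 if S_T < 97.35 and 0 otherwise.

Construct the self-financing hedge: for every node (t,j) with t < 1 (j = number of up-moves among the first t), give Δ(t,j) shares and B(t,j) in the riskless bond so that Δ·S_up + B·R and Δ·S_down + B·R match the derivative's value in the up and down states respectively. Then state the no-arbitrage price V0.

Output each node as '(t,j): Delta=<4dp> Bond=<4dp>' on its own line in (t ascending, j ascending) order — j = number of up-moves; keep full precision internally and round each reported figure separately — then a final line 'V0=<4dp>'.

Since d<R<u, set p* = (R−d)/(u−d) = 0.8382; price each node as the discounted p*-expectation of its children.
Terminal values V(1,·): V(1,0)=10.0000, V(1,1)=0.0000
(0,0): S=127.0000. Δ = (V_up−V_dn)/(S_up−S_dn) = (0.0000−10.0000)/(165.1000−78.7400) = -0.1158. V = [p*·0.0000 + (1−p*)·10.0000]/1.19 = 1.3594. B = V − Δ·S = 16.0652.
Root portfolio cost Δ·127+B reproduces V0=1.3594.

(0,0): Delta=-0.1158 Bond=16.0652
V0=1.3594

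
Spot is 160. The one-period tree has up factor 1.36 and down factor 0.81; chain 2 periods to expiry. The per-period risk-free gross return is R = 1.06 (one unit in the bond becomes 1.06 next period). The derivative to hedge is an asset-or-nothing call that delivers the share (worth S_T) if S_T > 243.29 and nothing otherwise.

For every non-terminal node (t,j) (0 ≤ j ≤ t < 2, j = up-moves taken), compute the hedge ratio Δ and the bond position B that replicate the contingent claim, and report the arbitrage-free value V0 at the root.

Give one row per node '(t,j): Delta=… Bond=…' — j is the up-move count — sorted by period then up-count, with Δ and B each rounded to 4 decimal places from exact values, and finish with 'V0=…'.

(0,0): Delta=1.4421 Bond=-176.3136
(1,0): Delta=0.0000 Bond=0.0000
(1,1): Delta=2.4727 Bond=-411.1632
V0=54.4178

The replicating-portfolio and risk-neutral prices coincide; use p* = (1.06−0.81)/(1.36−0.81) = 0.4545 for the latter.
Terminal payoffs: V(2,0)=0.0000, V(2,1)=0.0000, V(2,2)=295.9360
(1,0): S=129.6000. Δ = (V_up−V_dn)/(S_up−S_dn) = (0.0000−0.0000)/(176.2560−104.9760) = 0.0000. V = [p*·0.0000 + (1−p*)·0.0000]/1.06 = 0.0000. B = V − Δ·S = 0.0000.
(1,1): S=217.6000. Δ = (V_up−V_dn)/(S_up−S_dn) = (295.9360−0.0000)/(295.9360−176.2560) = 2.4727. V = [p*·295.9360 + (1−p*)·0.0000]/1.06 = 126.9022. B = V − Δ·S = -411.1632.
(0,0): S=160.0000. Δ = (V_up−V_dn)/(S_up−S_dn) = (126.9022−0.0000)/(217.6000−129.6000) = 1.4421. V = [p*·126.9022 + (1−p*)·0.0000]/1.06 = 54.4178. B = V − Δ·S = -176.3136.
Check: Δ(0,0)·S0 + B(0,0) = 54.4178 = V0.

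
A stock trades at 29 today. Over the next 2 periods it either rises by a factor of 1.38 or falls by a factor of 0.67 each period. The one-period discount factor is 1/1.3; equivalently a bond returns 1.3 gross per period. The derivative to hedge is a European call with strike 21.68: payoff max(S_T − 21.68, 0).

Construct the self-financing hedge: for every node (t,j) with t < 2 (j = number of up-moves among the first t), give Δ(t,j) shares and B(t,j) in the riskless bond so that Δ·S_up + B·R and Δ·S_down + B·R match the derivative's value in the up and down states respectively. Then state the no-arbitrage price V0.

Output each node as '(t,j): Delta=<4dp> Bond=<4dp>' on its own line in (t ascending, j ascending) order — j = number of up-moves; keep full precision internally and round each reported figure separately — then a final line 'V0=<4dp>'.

The replicating-portfolio and risk-neutral prices coincide; use p* = (1.3−0.67)/(1.38−0.67) = 0.8873 for the latter.
Terminal payoffs: V(2,0)=0.0000, V(2,1)=5.1334, V(2,2)=33.5476
  t=1,j=0: stock 19.4300 → up 26.8134 (V=5.1334), down 13.0181 (V=0.0000). Price 3.5038; hedge Δ=0.3721, bond B=-3.7263.
  t=1,j=1: stock 40.0200 → up 55.2276 (V=33.5476), down 26.8134 (V=5.1334). Price 23.3431; hedge Δ=1.0000, bond B=-16.6769.
  t=0,j=0: stock 29.0000 → up 40.0200 (V=23.3431), down 19.4300 (V=3.5038). Price 16.2367; hedge Δ=0.9635, bond B=-11.7059.
The time-0 hedge costs 16.2367, which is the no-arbitrage price.

(0,0): Delta=0.9635 Bond=-11.7059
(1,0): Delta=0.3721 Bond=-3.7263
(1,1): Delta=1.0000 Bond=-16.6769
V0=16.2367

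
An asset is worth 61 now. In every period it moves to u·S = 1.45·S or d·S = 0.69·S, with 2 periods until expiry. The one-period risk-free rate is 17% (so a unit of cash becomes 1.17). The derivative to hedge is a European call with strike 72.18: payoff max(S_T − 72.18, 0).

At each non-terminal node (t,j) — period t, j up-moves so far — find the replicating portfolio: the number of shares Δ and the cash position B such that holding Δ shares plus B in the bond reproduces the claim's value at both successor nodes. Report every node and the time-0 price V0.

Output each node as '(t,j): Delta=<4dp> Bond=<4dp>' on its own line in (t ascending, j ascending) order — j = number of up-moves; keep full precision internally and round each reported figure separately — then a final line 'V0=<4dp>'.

(0,0): Delta=0.6529 Bond=-23.4877
(1,0): Delta=0.0000 Bond=0.0000
(1,1): Delta=0.8341 Bond=-43.5110
V0=16.3393

Since d<R<u, set p* = (R−d)/(u−d) = 0.6316; price each node as the discounted p*-expectation of its children.
At expiry t=2: V(2,0)=0.0000, V(2,1)=0.0000, V(2,2)=56.0725
(1,0): S=42.0900. Δ = (V_up−V_dn)/(S_up−S_dn) = (0.0000−0.0000)/(61.0305−29.0421) = 0.0000. V = [p*·0.0000 + (1−p*)·0.0000]/1.17 = 0.0000. B = V − Δ·S = 0.0000.
(1,1): S=88.4500. Δ = (V_up−V_dn)/(S_up−S_dn) = (56.0725−0.0000)/(128.2525−61.0305) = 0.8341. V = [p*·56.0725 + (1−p*)·0.0000]/1.17 = 30.2686. B = V − Δ·S = -43.5110.
(0,0): S=61.0000. Δ = (V_up−V_dn)/(S_up−S_dn) = (30.2686−0.0000)/(88.4500−42.0900) = 0.6529. V = [p*·30.2686 + (1−p*)·0.0000]/1.17 = 16.3393. B = V − Δ·S = -23.4877.
Self-financing check: at every node Δ·S+B equals the discounted successor values.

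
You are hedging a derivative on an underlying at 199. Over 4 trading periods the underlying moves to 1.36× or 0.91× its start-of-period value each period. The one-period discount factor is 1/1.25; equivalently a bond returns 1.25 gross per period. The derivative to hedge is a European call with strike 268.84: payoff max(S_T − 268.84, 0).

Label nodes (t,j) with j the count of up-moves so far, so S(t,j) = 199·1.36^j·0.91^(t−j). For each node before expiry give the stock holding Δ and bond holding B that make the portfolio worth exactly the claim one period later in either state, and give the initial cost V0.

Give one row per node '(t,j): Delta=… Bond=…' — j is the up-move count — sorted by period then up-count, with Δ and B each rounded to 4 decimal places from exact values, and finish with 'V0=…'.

Under the risk-neutral measure, an up-move has probability p* = (R−d)/(u−d) = 0.7556 and values discount at R = 1.25.
Payoff layer (t=4): V(4,0)=0.0000, V(4,1)=0.0000, V(4,2)=35.9591, V(4,3)=186.6839, V(4,4)=411.9430
(3,0): S=149.9606. Δ = (V_up−V_dn)/(S_up−S_dn) = (0.0000−0.0000)/(203.9465−136.4642) = 0.0000. V = [p*·0.0000 + (1−p*)·0.0000]/1.25 = 0.0000. B = V − Δ·S = 0.0000.
(3,1): S=224.1170. Δ = (V_up−V_dn)/(S_up−S_dn) = (35.9591−0.0000)/(304.7991−203.9465) = 0.3566. V = [p*·35.9591 + (1−p*)·0.0000]/1.25 = 21.7353. B = V − Δ·S = -58.1738.
(3,2): S=334.9441. Δ = (V_up−V_dn)/(S_up−S_dn) = (186.6839−35.9591)/(455.5239−304.7991) = 1.0000. V = [p*·186.6839 + (1−p*)·35.9591]/1.25 = 119.8721. B = V − Δ·S = -215.0720.
(3,3): S=500.5757. Δ = (V_up−V_dn)/(S_up−S_dn) = (411.9430−186.6839)/(680.7830−455.5239) = 1.0000. V = [p*·411.9430 + (1−p*)·186.6839]/1.25 = 285.5037. B = V − Δ·S = -215.0720.
(2,0): S=164.7919. Δ = (V_up−V_dn)/(S_up−S_dn) = (21.7353−0.0000)/(224.1170−149.9606) = 0.2931. V = [p*·21.7353 + (1−p*)·0.0000]/1.25 = 13.1378. B = V − Δ·S = -35.1628.
(2,1): S=246.2824. Δ = (V_up−V_dn)/(S_up−S_dn) = (119.8721−21.7353)/(334.9441−224.1170) = 0.8855. V = [p*·119.8721 + (1−p*)·21.7353]/1.25 = 76.7065. B = V − Δ·S = -141.3753.
(2,2): S=368.0704. Δ = (V_up−V_dn)/(S_up−S_dn) = (285.5037−119.8721)/(500.5757−334.9441) = 1.0000. V = [p*·285.5037 + (1−p*)·119.8721]/1.25 = 196.0128. B = V − Δ·S = -172.0576.
(1,0): S=181.0900. Δ = (V_up−V_dn)/(S_up−S_dn) = (76.7065−13.1378)/(246.2824−164.7919) = 0.7801. V = [p*·76.7065 + (1−p*)·13.1378]/1.25 = 48.9340. B = V − Δ·S = -92.3298.
(1,1): S=270.6400. Δ = (V_up−V_dn)/(S_up−S_dn) = (196.0128−76.7065)/(368.0704−246.2824) = 0.9796. V = [p*·196.0128 + (1−p*)·76.7065]/1.25 = 133.4792. B = V − Δ·S = -131.6460.
(0,0): S=199.0000. Δ = (V_up−V_dn)/(S_up−S_dn) = (133.4792−48.9340)/(270.6400−181.0900) = 0.9441. V = [p*·133.4792 + (1−p*)·48.9340]/1.25 = 90.2501. B = V − Δ·S = -97.6283.
Check: Δ(0,0)·S0 + B(0,0) = 90.2501 = V0.

(0,0): Delta=0.9441 Bond=-97.6283
(1,0): Delta=0.7801 Bond=-92.3298
(1,1): Delta=0.9796 Bond=-131.6460
(2,0): Delta=0.2931 Bond=-35.1628
(2,1): Delta=0.8855 Bond=-141.3753
(2,2): Delta=1.0000 Bond=-172.0576
(3,0): Delta=0.0000 Bond=0.0000
(3,1): Delta=0.3566 Bond=-58.1738
(3,2): Delta=1.0000 Bond=-215.0720
(3,3): Delta=1.0000 Bond=-215.0720
V0=90.2501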